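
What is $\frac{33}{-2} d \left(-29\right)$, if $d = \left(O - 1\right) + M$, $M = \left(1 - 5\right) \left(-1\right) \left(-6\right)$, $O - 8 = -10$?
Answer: $- \frac{25839}{2} \approx -12920.0$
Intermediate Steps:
$O = -2$ ($O = 8 - 10 = -2$)
$M = -24$ ($M = \left(-4\right) \left(-1\right) \left(-6\right) = 4 \left(-6\right) = -24$)
$d = -27$ ($d = \left(-2 - 1\right) - 24 = -3 - 24 = -27$)
$\frac{33}{-2} d \left(-29\right) = \frac{33}{-2} \left(-27\right) \left(-29\right) = 33 \left(- \frac{1}{2}\right) \left(-27\right) \left(-29\right) = \left(- \frac{33}{2}\right) \left(-27\right) \left(-29\right) = \frac{891}{2} \left(-29\right) = - \frac{25839}{2}$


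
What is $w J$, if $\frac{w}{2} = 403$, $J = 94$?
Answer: $75764$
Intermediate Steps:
$w = 806$ ($w = 2 \cdot 403 = 806$)
$w J = 806 \cdot 94 = 75764$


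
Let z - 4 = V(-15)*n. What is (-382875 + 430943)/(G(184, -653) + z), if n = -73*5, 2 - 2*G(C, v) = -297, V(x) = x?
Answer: 96136/11257 ≈ 8.5401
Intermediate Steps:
G(C, v) = 299/2 (G(C, v) = 1 - ½*(-297) = 1 + 297/2 = 299/2)
n = -365
z = 5479 (z = 4 - 15*(-365) = 4 + 5475 = 5479)
(-382875 + 430943)/(G(184, -653) + z) = (-382875 + 430943)/(299/2 + 5479) = 48068/(11257/2) = 48068*(2/11257) = 96136/11257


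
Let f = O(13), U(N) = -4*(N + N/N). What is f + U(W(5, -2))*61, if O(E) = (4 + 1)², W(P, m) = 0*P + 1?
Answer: -463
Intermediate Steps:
W(P, m) = 1 (W(P, m) = 0 + 1 = 1)
U(N) = -4 - 4*N (U(N) = -4*(N + 1) = -4*(1 + N) = -4 - 4*N)
O(E) = 25 (O(E) = 5² = 25)
f = 25
f + U(W(5, -2))*61 = 25 + (-4 - 4*1)*61 = 25 + (-4 - 4)*61 = 25 - 8*61 = 25 - 488 = -463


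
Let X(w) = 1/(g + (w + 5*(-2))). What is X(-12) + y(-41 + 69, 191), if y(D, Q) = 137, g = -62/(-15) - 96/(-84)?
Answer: 240467/1756 ≈ 136.94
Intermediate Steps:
g = 554/105 (g = -62*(-1/15) - 96*(-1/84) = 62/15 + 8/7 = 554/105 ≈ 5.2762)
X(w) = 1/(-496/105 + w) (X(w) = 1/(554/105 + (w + 5*(-2))) = 1/(554/105 + (w - 10)) = 1/(554/105 + (-10 + w)) = 1/(-496/105 + w))
X(-12) + y(-41 + 69, 191) = 105/(-496 + 105*(-12)) + 137 = 105/(-496 - 1260) + 137 = 105/(-1756) + 137 = 105*(-1/1756) + 137 = -105/1756 + 137 = 240467/1756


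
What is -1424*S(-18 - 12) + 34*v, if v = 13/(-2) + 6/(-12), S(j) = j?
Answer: 42482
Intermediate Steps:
v = -7 (v = 13*(-1/2) + 6*(-1/12) = -13/2 - 1/2 = -7)
-1424*S(-18 - 12) + 34*v = -1424*(-18 - 12) + 34*(-7) = -1424*(-30) - 238 = 42720 - 238 = 42482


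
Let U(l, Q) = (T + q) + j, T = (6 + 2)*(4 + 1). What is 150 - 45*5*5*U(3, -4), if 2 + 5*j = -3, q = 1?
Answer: -44850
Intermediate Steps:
j = -1 (j = -2/5 + (1/5)*(-3) = -2/5 - 3/5 = -1)
T = 40 (T = 8*5 = 40)
U(l, Q) = 40 (U(l, Q) = (40 + 1) - 1 = 41 - 1 = 40)
150 - 45*5*5*U(3, -4) = 150 - 45*5*5*40 = 150 - 1125*40 = 150 - 45*1000 = 150 - 45000 = -44850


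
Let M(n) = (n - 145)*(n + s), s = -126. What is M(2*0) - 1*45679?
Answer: -27409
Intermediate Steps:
M(n) = (-145 + n)*(-126 + n) (M(n) = (n - 145)*(n - 126) = (-145 + n)*(-126 + n))
M(2*0) - 1*45679 = (18270 + (2*0)² - 542*0) - 1*45679 = (18270 + 0² - 271*0) - 45679 = (18270 + 0 + 0) - 45679 = 18270 - 45679 = -27409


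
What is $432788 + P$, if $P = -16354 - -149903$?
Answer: $566337$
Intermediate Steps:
$P = 133549$ ($P = -16354 + 149903 = 133549$)
$432788 + P = 432788 + 133549 = 566337$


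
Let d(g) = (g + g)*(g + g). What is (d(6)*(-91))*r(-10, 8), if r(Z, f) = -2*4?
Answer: 104832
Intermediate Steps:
r(Z, f) = -8
d(g) = 4*g² (d(g) = (2*g)*(2*g) = 4*g²)
(d(6)*(-91))*r(-10, 8) = ((4*6²)*(-91))*(-8) = ((4*36)*(-91))*(-8) = (144*(-91))*(-8) = -13104*(-8) = 104832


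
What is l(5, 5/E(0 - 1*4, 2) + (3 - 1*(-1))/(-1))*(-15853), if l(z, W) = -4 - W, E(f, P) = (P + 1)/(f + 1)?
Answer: -79265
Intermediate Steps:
E(f, P) = (1 + P)/(1 + f)
l(5, 5/E(0 - 1*4, 2) + (3 - 1*(-1))/(-1))*(-15853) = (-4 - (5/(((1 + 2)/(1 + (0 - 1*4)))) + (3 - 1*(-1))/(-1)))*(-15853) = (-4 - (5/((3/(1 + (0 - 4)))) + (3 + 1)*(-1)))*(-15853) = (-4 - (5/((3/(1 - 4))) + 4*(-1)))*(-15853) = (-4 - (5/((3/(-3))) - 4))*(-15853) = (-4 - (5/((-⅓*3)) - 4))*(-15853) = (-4 - (5/(-1) - 4))*(-15853) = (-4 - (5*(-1) - 4))*(-15853) = (-4 - (-5 - 4))*(-15853) = (-4 - 1*(-9))*(-15853) = (-4 + 9)*(-15853) = 5*(-15853) = -79265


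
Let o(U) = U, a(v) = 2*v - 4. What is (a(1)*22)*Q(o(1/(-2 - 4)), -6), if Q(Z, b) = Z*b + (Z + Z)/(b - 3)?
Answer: -1232/27 ≈ -45.630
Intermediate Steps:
a(v) = -4 + 2*v
Q(Z, b) = Z*b + 2*Z/(-3 + b) (Q(Z, b) = Z*b + (2*Z)/(-3 + b) = Z*b + 2*Z/(-3 + b))
(a(1)*22)*Q(o(1/(-2 - 4)), -6) = ((-4 + 2*1)*22)*((2 + (-6)² - 3*(-6))/((-2 - 4)*(-3 - 6))) = ((-4 + 2)*22)*((2 + 36 + 18)/(-6*(-9))) = (-2*22)*(-⅙*(-⅑)*56) = -44*28/27 = -1232/27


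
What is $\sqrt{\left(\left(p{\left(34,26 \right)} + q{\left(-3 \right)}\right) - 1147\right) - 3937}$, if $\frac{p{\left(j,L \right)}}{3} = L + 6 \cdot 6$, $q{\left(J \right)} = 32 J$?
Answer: $i \sqrt{4994} \approx 70.668 i$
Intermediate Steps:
$p{\left(j,L \right)} = 108 + 3 L$ ($p{\left(j,L \right)} = 3 \left(L + 6 \cdot 6\right) = 3 \left(L + 36\right) = 3 \left(36 + L\right) = 108 + 3 L$)
$\sqrt{\left(\left(p{\left(34,26 \right)} + q{\left(-3 \right)}\right) - 1147\right) - 3937} = \sqrt{\left(\left(\left(108 + 3 \cdot 26\right) + 32 \left(-3\right)\right) - 1147\right) - 3937} = \sqrt{\left(\left(\left(108 + 78\right) - 96\right) - 1147\right) - 3937} = \sqrt{\left(\left(186 - 96\right) - 1147\right) - 3937} = \sqrt{\left(90 - 1147\right) - 3937} = \sqrt{-1057 - 3937} = \sqrt{-4994} = i \sqrt{4994}$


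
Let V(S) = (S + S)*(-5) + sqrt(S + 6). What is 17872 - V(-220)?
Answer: 15672 - I*sqrt(214) ≈ 15672.0 - 14.629*I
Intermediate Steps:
V(S) = sqrt(6 + S) - 10*S (V(S) = (2*S)*(-5) + sqrt(6 + S) = -10*S + sqrt(6 + S) = sqrt(6 + S) - 10*S)
17872 - V(-220) = 17872 - (sqrt(6 - 220) - 10*(-220)) = 17872 - (sqrt(-214) + 2200) = 17872 - (I*sqrt(214) + 2200) = 17872 - (2200 + I*sqrt(214)) = 17872 + (-2200 - I*sqrt(214)) = 15672 - I*sqrt(214)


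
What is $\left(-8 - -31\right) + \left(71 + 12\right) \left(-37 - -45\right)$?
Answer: $687$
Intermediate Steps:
$\left(-8 - -31\right) + \left(71 + 12\right) \left(-37 - -45\right) = \left(-8 + 31\right) + 83 \left(-37 + 45\right) = 23 + 83 \cdot 8 = 23 + 664 = 687$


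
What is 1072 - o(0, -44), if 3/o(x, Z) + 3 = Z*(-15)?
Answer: 234767/219 ≈ 1072.0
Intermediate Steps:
o(x, Z) = 3/(-3 - 15*Z) (o(x, Z) = 3/(-3 + Z*(-15)) = 3/(-3 - 15*Z))
1072 - o(0, -44) = 1072 - (-1)/(1 + 5*(-44)) = 1072 - (-1)/(1 - 220) = 1072 - (-1)/(-219) = 1072 - (-1)*(-1)/219 = 1072 - 1*1/219 = 1072 - 1/219 = 234767/219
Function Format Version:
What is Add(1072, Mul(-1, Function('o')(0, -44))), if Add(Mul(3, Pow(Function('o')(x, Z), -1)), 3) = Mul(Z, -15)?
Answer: Rational(234767, 219) ≈ 1072.0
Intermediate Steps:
Function('o')(x, Z) = Mul(3, Pow(Add(-3, Mul(-15, Z)), -1)) (Function('o')(x, Z) = Mul(3, Pow(Add(-3, Mul(Z, -15)), -1)) = Mul(3, Pow(Add(-3, Mul(-15, Z)), -1)))
Add(1072, Mul(-1, Function('o')(0, -44))) = Add(1072, Mul(-1, Mul(-1, Pow(Add(1, Mul(5, -44)), -1)))) = Add(1072, Mul(-1, Mul(-1, Pow(Add(1, -220), -1)))) = Add(1072, Mul(-1, Mul(-1, Pow(-219, -1)))) = Add(1072, Mul(-1, Mul(-1, Rational(-1, 219)))) = Add(1072, Mul(-1, Rational(1, 219))) = Add(1072, Rational(-1, 219)) = Rational(234767, 219)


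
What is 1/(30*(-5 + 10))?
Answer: 1/150 ≈ 0.0066667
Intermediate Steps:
1/(30*(-5 + 10)) = (1/30)/5 = (1/30)*(1/5) = 1/150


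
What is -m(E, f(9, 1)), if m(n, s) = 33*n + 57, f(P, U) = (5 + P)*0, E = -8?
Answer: 207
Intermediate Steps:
f(P, U) = 0
m(n, s) = 57 + 33*n
-m(E, f(9, 1)) = -(57 + 33*(-8)) = -(57 - 264) = -1*(-207) = 207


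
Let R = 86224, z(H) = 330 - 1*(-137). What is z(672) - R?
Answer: -85757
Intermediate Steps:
z(H) = 467 (z(H) = 330 + 137 = 467)
z(672) - R = 467 - 1*86224 = 467 - 86224 = -85757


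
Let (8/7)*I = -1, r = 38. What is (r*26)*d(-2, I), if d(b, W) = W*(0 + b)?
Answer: 1729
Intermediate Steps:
I = -7/8 (I = (7/8)*(-1) = -7/8 ≈ -0.87500)
d(b, W) = W*b
(r*26)*d(-2, I) = (38*26)*(-7/8*(-2)) = 988*(7/4) = 1729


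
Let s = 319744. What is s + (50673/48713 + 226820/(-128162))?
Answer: 142586211384345/445939679 ≈ 3.1974e+5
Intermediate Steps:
s + (50673/48713 + 226820/(-128162)) = 319744 + (50673/48713 + 226820/(-128162)) = 319744 + (50673*(1/48713) + 226820*(-1/128162)) = 319744 + (7239/6959 - 113410/64081) = 319744 - 325337831/445939679 = 142586211384345/445939679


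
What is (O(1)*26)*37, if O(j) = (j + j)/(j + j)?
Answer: 962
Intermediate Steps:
O(j) = 1 (O(j) = (2*j)/((2*j)) = (2*j)*(1/(2*j)) = 1)
(O(1)*26)*37 = (1*26)*37 = 26*37 = 962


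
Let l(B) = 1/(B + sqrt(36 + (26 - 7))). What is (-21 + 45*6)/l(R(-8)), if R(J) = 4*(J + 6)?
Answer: -1992 + 249*sqrt(55) ≈ -145.37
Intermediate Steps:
R(J) = 24 + 4*J (R(J) = 4*(6 + J) = 24 + 4*J)
l(B) = 1/(B + sqrt(55)) (l(B) = 1/(B + sqrt(36 + 19)) = 1/(B + sqrt(55)))
(-21 + 45*6)/l(R(-8)) = (-21 + 45*6)/(1/((24 + 4*(-8)) + sqrt(55))) = (-21 + 270)/(1/((24 - 32) + sqrt(55))) = 249/(1/(-8 + sqrt(55))) = 249*(-8 + sqrt(55)) = -1992 + 249*sqrt(55)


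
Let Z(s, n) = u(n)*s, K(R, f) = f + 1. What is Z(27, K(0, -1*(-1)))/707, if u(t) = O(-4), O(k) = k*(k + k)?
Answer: 864/707 ≈ 1.2221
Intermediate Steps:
O(k) = 2*k² (O(k) = k*(2*k) = 2*k²)
u(t) = 32 (u(t) = 2*(-4)² = 2*16 = 32)
K(R, f) = 1 + f
Z(s, n) = 32*s
Z(27, K(0, -1*(-1)))/707 = (32*27)/707 = 864*(1/707) = 864/707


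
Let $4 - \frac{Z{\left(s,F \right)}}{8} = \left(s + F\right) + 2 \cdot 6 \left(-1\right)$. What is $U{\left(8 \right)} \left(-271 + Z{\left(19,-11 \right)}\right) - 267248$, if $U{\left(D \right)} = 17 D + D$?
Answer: $-297056$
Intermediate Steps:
$U{\left(D \right)} = 18 D$
$Z{\left(s,F \right)} = 128 - 8 F - 8 s$ ($Z{\left(s,F \right)} = 32 - 8 \left(\left(s + F\right) + 2 \cdot 6 \left(-1\right)\right) = 32 - 8 \left(\left(F + s\right) + 12 \left(-1\right)\right) = 32 - 8 \left(\left(F + s\right) - 12\right) = 32 - 8 \left(-12 + F + s\right) = 32 - \left(-96 + 8 F + 8 s\right) = 128 - 8 F - 8 s$)
$U{\left(8 \right)} \left(-271 + Z{\left(19,-11 \right)}\right) - 267248 = 18 \cdot 8 \left(-271 - -64\right) - 267248 = 144 \left(-271 + \left(128 + 88 - 152\right)\right) - 267248 = 144 \left(-271 + 64\right) - 267248 = 144 \left(-207\right) - 267248 = -29808 - 267248 = -297056$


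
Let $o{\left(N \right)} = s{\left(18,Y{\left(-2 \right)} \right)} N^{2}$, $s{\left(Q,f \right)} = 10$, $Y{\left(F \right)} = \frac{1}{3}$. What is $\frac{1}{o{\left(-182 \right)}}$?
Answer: $\frac{1}{331240} \approx 3.019 \cdot 10^{-6}$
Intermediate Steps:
$Y{\left(F \right)} = \frac{1}{3}$
$o{\left(N \right)} = 10 N^{2}$
$\frac{1}{o{\left(-182 \right)}} = \frac{1}{10 \left(-182\right)^{2}} = \frac{1}{10 \cdot 33124} = \frac{1}{331240}$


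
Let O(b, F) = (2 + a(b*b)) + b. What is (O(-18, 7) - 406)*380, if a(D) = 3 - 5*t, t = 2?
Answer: -163020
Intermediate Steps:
a(D) = -7 (a(D) = 3 - 5*2 = 3 - 10 = -7)
O(b, F) = -5 + b (O(b, F) = (2 - 7) + b = -5 + b)
(O(-18, 7) - 406)*380 = ((-5 - 18) - 406)*380 = (-23 - 406)*380 = -429*380 = -163020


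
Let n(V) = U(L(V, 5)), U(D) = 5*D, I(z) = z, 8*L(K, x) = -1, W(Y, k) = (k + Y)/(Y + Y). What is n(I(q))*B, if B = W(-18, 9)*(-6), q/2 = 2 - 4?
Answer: 15/16 ≈ 0.93750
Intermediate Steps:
W(Y, k) = (Y + k)/(2*Y) (W(Y, k) = (Y + k)/((2*Y)) = (Y + k)*(1/(2*Y)) = (Y + k)/(2*Y))
q = -4 (q = 2*(2 - 4) = 2*(-2) = -4)
L(K, x) = -⅛ (L(K, x) = (⅛)*(-1) = -⅛)
n(V) = -5/8 (n(V) = 5*(-⅛) = -5/8)
B = -3/2 (B = ((½)*(-18 + 9)/(-18))*(-6) = ((½)*(-1/18)*(-9))*(-6) = (¼)*(-6) = -3/2 ≈ -1.5000)
n(I(q))*B = -5/8*(-3/2) = 15/16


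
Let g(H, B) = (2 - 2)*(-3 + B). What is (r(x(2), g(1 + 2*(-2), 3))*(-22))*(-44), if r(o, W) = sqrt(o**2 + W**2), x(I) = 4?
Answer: 3872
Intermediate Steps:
g(H, B) = 0 (g(H, B) = 0*(-3 + B) = 0)
r(o, W) = sqrt(W**2 + o**2)
(r(x(2), g(1 + 2*(-2), 3))*(-22))*(-44) = (sqrt(0**2 + 4**2)*(-22))*(-44) = (sqrt(0 + 16)*(-22))*(-44) = (sqrt(16)*(-22))*(-44) = (4*(-22))*(-44) = -88*(-44) = 3872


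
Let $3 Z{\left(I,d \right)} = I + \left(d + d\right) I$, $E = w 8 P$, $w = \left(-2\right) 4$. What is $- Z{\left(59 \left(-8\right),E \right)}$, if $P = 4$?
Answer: $- \frac{241192}{3} \approx -80397.0$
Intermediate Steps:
$w = -8$
$E = -256$ ($E = \left(-8\right) 8 \cdot 4 = \left(-64\right) 4 = -256$)
$Z{\left(I,d \right)} = \frac{I}{3} + \frac{2 I d}{3}$ ($Z{\left(I,d \right)} = \frac{I + \left(d + d\right) I}{3} = \frac{I + 2 d I}{3} = \frac{I + 2 I d}{3} = \frac{I}{3} + \frac{2 I d}{3}$)
$- Z{\left(59 \left(-8\right),E \right)} = - \frac{59 \left(-8\right) \left(1 + 2 \left(-256\right)\right)}{3} = - \frac{\left(-472\right) \left(1 - 512\right)}{3} = - \frac{\left(-472\right) \left(-511\right)}{3} = \left(-1\right) \frac{241192}{3} = - \frac{241192}{3}$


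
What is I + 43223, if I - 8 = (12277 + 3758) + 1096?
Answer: 60362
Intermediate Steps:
I = 17139 (I = 8 + ((12277 + 3758) + 1096) = 8 + (16035 + 1096) = 8 + 17131 = 17139)
I + 43223 = 17139 + 43223 = 60362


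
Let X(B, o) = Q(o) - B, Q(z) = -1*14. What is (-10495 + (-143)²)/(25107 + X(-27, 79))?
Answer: 4977/12560 ≈ 0.39626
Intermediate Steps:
Q(z) = -14
X(B, o) = -14 - B
(-10495 + (-143)²)/(25107 + X(-27, 79)) = (-10495 + (-143)²)/(25107 + (-14 - 1*(-27))) = (-10495 + 20449)/(25107 + (-14 + 27)) = 9954/(25107 + 13) = 9954/25120 = 9954*(1/25120) = 4977/12560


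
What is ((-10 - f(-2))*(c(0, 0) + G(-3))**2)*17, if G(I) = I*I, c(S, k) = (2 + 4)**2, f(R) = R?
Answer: -275400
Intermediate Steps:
c(S, k) = 36 (c(S, k) = 6**2 = 36)
G(I) = I**2
((-10 - f(-2))*(c(0, 0) + G(-3))**2)*17 = ((-10 - 1*(-2))*(36 + (-3)**2)**2)*17 = ((-10 + 2)*(36 + 9)**2)*17 = -8*45**2*17 = -8*2025*17 = -16200*17 = -275400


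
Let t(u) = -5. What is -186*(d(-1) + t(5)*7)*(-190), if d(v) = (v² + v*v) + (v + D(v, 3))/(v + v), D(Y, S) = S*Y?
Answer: -1095540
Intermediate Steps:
d(v) = 2 + 2*v² (d(v) = (v² + v*v) + (v + 3*v)/(v + v) = (v² + v²) + (4*v)/((2*v)) = 2*v² + (4*v)*(1/(2*v)) = 2*v² + 2 = 2 + 2*v²)
-186*(d(-1) + t(5)*7)*(-190) = -186*((2 + 2*(-1)²) - 5*7)*(-190) = -186*((2 + 2*1) - 35)*(-190) = -186*((2 + 2) - 35)*(-190) = -186*(4 - 35)*(-190) = -186*(-31)*(-190) = 5766*(-190) = -1095540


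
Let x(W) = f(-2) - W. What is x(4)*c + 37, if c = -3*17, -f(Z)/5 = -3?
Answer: -524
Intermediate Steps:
f(Z) = 15 (f(Z) = -5*(-3) = 15)
c = -51
x(W) = 15 - W
x(4)*c + 37 = (15 - 1*4)*(-51) + 37 = (15 - 4)*(-51) + 37 = 11*(-51) + 37 = -561 + 37 = -524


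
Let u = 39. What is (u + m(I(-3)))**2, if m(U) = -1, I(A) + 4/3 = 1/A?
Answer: 1444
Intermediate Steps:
I(A) = -4/3 + 1/A
(u + m(I(-3)))**2 = (39 - 1)**2 = 38**2 = 1444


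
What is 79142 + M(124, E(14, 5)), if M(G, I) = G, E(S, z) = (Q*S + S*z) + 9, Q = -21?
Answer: 79266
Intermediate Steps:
E(S, z) = 9 - 21*S + S*z (E(S, z) = (-21*S + S*z) + 9 = 9 - 21*S + S*z)
79142 + M(124, E(14, 5)) = 79142 + 124 = 79266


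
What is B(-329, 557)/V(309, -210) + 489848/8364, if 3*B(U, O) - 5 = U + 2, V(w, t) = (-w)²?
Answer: 11692569788/199650771 ≈ 58.565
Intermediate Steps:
V(w, t) = w²
B(U, O) = 7/3 + U/3 (B(U, O) = 5/3 + (U + 2)/3 = 5/3 + (2 + U)/3 = 5/3 + (⅔ + U/3) = 7/3 + U/3)
B(-329, 557)/V(309, -210) + 489848/8364 = (7/3 + (⅓)*(-329))/(309²) + 489848/8364 = (7/3 - 329/3)/95481 + 489848*(1/8364) = -322/3*1/95481 + 122462/2091 = -322/286443 + 122462/2091 = 11692569788/199650771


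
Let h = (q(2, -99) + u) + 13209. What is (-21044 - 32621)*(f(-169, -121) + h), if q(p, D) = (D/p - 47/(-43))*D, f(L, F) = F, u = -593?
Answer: -79784131155/86 ≈ -9.2772e+8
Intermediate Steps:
q(p, D) = D*(47/43 + D/p) (q(p, D) = (D/p - 47*(-1/43))*D = (D/p + 47/43)*D = (47/43 + D/p)*D = D*(47/43 + D/p))
h = 1497113/86 (h = (((47/43)*(-99) + (-99)²/2) - 593) + 13209 = ((-4653/43 + 9801*(½)) - 593) + 13209 = ((-4653/43 + 9801/2) - 593) + 13209 = (412137/86 - 593) + 13209 = 361139/86 + 13209 = 1497113/86 ≈ 17408.)
(-21044 - 32621)*(f(-169, -121) + h) = (-21044 - 32621)*(-121 + 1497113/86) = -53665*1486707/86 = -79784131155/86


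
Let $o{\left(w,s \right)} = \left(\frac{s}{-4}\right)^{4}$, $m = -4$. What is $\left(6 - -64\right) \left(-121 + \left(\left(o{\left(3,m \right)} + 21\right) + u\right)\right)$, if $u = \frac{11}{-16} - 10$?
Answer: $- \frac{61425}{8} \approx -7678.1$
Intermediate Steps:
$u = - \frac{171}{16}$ ($u = 11 \left(- \frac{1}{16}\right) - 10 = - \frac{11}{16} - 10 = - \frac{171}{16} \approx -10.688$)
$o{\left(w,s \right)} = \frac{s^{4}}{256}$ ($o{\left(w,s \right)} = \left(s \left(- \frac{1}{4}\right)\right)^{4} = \left(- \frac{s}{4}\right)^{4} = \frac{s^{4}}{256}$)
$\left(6 - -64\right) \left(-121 + \left(\left(o{\left(3,m \right)} + 21\right) + u\right)\right) = \left(6 - -64\right) \left(-121 - \left(- \frac{165}{16} - 1\right)\right) = \left(6 + 64\right) \left(-121 + \left(\left(\frac{1}{256} \cdot 256 + 21\right) - \frac{171}{16}\right)\right) = 70 \left(-121 + \left(\left(1 + 21\right) - \frac{171}{16}\right)\right) = 70 \left(-121 + \left(22 - \frac{171}{16}\right)\right) = 70 \left(-121 + \frac{181}{16}\right) = 70 \left(- \frac{1755}{16}\right) = - \frac{61425}{8}$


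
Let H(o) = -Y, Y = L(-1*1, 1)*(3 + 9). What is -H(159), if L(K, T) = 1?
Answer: 12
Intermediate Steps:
Y = 12 (Y = 1*(3 + 9) = 1*12 = 12)
H(o) = -12 (H(o) = -1*12 = -12)
-H(159) = -1*(-12) = 12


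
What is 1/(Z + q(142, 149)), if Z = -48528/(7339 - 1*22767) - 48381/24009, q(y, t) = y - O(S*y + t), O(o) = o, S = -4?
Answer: 30867571/17351597888 ≈ 0.0017789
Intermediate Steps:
q(y, t) = -t + 5*y (q(y, t) = y - (-4*y + t) = y - (t - 4*y) = y + (-t + 4*y) = -t + 5*y)
Z = 34890557/30867571 (Z = -48528/(7339 - 22767) - 48381*1/24009 = -48528/(-15428) - 16127/8003 = -48528*(-1/15428) - 16127/8003 = 12132/3857 - 16127/8003 = 34890557/30867571 ≈ 1.1303)
1/(Z + q(142, 149)) = 1/(34890557/30867571 + (-1*149 + 5*142)) = 1/(34890557/30867571 + (-149 + 710)) = 1/(34890557/30867571 + 561) = 1/(17351597888/30867571) = 30867571/17351597888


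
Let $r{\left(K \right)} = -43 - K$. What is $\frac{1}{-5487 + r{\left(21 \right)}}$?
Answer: $- \frac{1}{5551} \approx -0.00018015$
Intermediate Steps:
$\frac{1}{-5487 + r{\left(21 \right)}} = \frac{1}{-5487 - 64} = \frac{1}{-5551} = - \frac{1}{5551}$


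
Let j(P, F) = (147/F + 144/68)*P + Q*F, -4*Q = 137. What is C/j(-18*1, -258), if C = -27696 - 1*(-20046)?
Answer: -3728100/4292743 ≈ -0.86847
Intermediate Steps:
C = -7650 (C = -27696 + 20046 = -7650)
Q = -137/4 (Q = -¼*137 = -137/4 ≈ -34.250)
j(P, F) = -137*F/4 + P*(36/17 + 147/F) (j(P, F) = (147/F + 144/68)*P - 137*F/4 = (147/F + 144*(1/68))*P - 137*F/4 = (147/F + 36/17)*P - 137*F/4 = (36/17 + 147/F)*P - 137*F/4 = P*(36/17 + 147/F) - 137*F/4 = -137*F/4 + P*(36/17 + 147/F))
C/j(-18*1, -258) = -7650*(-17544/(9996*(-18*1) - 258*(-2329*(-258) + 144*(-18*1)))) = -7650*(-17544/(9996*(-18) - 258*(600882 + 144*(-18)))) = -7650*(-17544/(-179928 - 258*(600882 - 2592))) = -7650*(-17544/(-179928 - 258*598290)) = -7650*(-17544/(-179928 - 154358820)) = -7650/((1/68)*(-1/258)*(-154538748)) = -7650/12878229/1462 = -7650*1462/12878229 = -3728100/4292743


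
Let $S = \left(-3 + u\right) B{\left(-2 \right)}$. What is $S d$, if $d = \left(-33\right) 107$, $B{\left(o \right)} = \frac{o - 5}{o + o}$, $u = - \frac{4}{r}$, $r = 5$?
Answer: $\frac{469623}{20} \approx 23481.0$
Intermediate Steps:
$u = - \frac{4}{5} \approx -0.8$
$B{\left(o \right)} = \frac{-5 + o}{2 o}$
$d = -3531$
$S = - \frac{133}{20}$ ($S = \left(-3 - \frac{4}{5}\right) \frac{-5 - 2}{2 \left(-2\right)} = - \frac{19 \cdot \frac{1}{2} \left(- \frac{1}{2}\right) \left(-7\right)}{5} = \left(- \frac{19}{5}\right) \frac{7}{4} = - \frac{133}{20} \approx -6.65$)
$S d = \left(- \frac{133}{20}\right) \left(-3531\right) = \frac{469623}{20}$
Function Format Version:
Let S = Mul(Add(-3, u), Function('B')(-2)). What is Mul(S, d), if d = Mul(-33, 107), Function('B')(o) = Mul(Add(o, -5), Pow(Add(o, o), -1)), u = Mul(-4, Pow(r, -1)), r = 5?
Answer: Rational(469623, 20) ≈ 23481.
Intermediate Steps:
u = Rational(-4, 5) (u = Mul(-4, Pow(5, -1)) = Mul(-4, Rational(1, 5)) = Rational(-4, 5) ≈ -0.80000)
Function('B')(o) = Mul(Rational(1, 2), Pow(o, -1), Add(-5, o)) (Function('B')(o) = Mul(Add(-5, o), Pow(Mul(2, o), -1)) = Mul(Add(-5, o), Mul(Rational(1, 2), Pow(o, -1))) = Mul(Rational(1, 2), Pow(o, -1), Add(-5, o)))
d = -3531
S = Rational(-133, 20) (S = Mul(Add(-3, Rational(-4, 5)), Mul(Rational(1, 2), Pow(-2, -1), Add(-5, -2))) = Mul(Rational(-19, 5), Mul(Rational(1, 2), Rational(-1, 2), -7)) = Mul(Rational(-19, 5), Rational(7, 4)) = Rational(-133, 20) ≈ -6.6500)
Mul(S, d) = Mul(Rational(-133, 20), -3531) = Rational(469623, 20)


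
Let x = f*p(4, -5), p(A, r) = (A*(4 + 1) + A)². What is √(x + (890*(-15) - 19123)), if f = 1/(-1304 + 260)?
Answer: 3*I*√3034473/29 ≈ 180.2*I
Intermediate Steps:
p(A, r) = 36*A² (p(A, r) = (A*5 + A)² = (5*A + A)² = (6*A)² = 36*A²)
f = -1/1044 (f = 1/(-1044) = -1/1044 ≈ -0.00095785)
x = -16/29 (x = -4²/29 = -16/29 ≈ -0.55172)
√(x + (890*(-15) - 19123)) = √(-16/29 + (890*(-15) - 19123)) = √(-16/29 + (-13350 - 19123)) = √(-16/29 - 32473) = √(-941733/29) = 3*I*√3034473/29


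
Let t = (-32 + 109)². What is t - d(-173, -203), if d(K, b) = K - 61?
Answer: 6163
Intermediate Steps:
d(K, b) = -61 + K
t = 5929 (t = 77² = 5929)
t - d(-173, -203) = 5929 - (-61 - 173) = 5929 - 1*(-234) = 5929 + 234 = 6163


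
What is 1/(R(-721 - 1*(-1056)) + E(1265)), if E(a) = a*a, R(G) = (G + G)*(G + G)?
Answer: 1/2049125 ≈ 4.8801e-7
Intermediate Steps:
R(G) = 4*G**2 (R(G) = (2*G)*(2*G) = 4*G**2)
E(a) = a**2
1/(R(-721 - 1*(-1056)) + E(1265)) = 1/(4*(-721 - 1*(-1056))**2 + 1265**2) = 1/(4*(-721 + 1056)**2 + 1600225) = 1/(4*335**2 + 1600225) = 1/(4*112225 + 1600225) = 1/(448900 + 1600225) = 1/2049125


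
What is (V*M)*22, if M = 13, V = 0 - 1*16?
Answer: -4576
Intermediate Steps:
V = -16 (V = 0 - 16 = -16)
(V*M)*22 = -16*13*22 = -208*22 = -4576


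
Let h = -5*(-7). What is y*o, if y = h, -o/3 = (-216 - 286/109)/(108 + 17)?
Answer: 100086/545 ≈ 183.64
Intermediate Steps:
o = 14298/2725 (o = -3*(-216 - 286/109)/(108 + 17) = -3*(-216 - 286*1/109)/125 = -3*(-216 - 286/109)/125 = -(-71490)/(109*125) = -3*(-4766/2725) = 14298/2725 ≈ 5.2470)
h = 35
y = 35
y*o = 35*(14298/2725) = 100086/545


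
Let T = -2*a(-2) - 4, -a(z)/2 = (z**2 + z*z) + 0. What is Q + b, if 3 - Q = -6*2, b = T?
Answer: 43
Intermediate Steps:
a(z) = -4*z**2 (a(z) = -2*((z**2 + z*z) + 0) = -2*((z**2 + z**2) + 0) = -2*(2*z**2 + 0) = -4*z**2)
T = 28 (T = -(-8)*(-2)**2 - 4 = -(-8)*4 - 4 = -2*(-16) - 4 = 32 - 4 = 28)
b = 28
Q = 15 (Q = 3 - (-6)*2 = 3 - 1*(-12) = 3 + 12 = 15)
Q + b = 15 + 28 = 43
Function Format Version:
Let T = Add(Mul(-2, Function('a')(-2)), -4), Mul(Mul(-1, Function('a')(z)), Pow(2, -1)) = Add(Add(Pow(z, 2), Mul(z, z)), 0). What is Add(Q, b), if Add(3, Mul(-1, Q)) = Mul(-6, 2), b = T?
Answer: 43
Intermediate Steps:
Function('a')(z) = Mul(-4, Pow(z, 2)) (Function('a')(z) = Mul(-2, Add(Add(Pow(z, 2), Mul(z, z)), 0)) = Mul(-2, Add(Add(Pow(z, 2), Pow(z, 2)), 0)) = Mul(-2, Add(Mul(2, Pow(z, 2)), 0)) = Mul(-2, Mul(2, Pow(z, 2))) = Mul(-4, Pow(z, 2)))
T = 28 (T = Add(Mul(-2, Mul(-4, Pow(-2, 2))), -4) = Add(Mul(-2, Mul(-4, 4)), -4) = Add(Mul(-2, -16), -4) = Add(32, -4) = 28)
b = 28
Q = 15 (Q = Add(3, Mul(-1, Mul(-6, 2))) = Add(3, Mul(-1, -12)) = Add(3, 12) = 15)
Add(Q, b) = Add(15, 28) = 43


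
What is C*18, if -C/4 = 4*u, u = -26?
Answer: 7488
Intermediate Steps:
C = 416 (C = -16*(-26) = -4*(-104) = 416)
C*18 = 416*18 = 7488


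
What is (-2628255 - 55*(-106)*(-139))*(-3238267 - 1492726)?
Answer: 16268110804625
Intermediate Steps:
(-2628255 - 55*(-106)*(-139))*(-3238267 - 1492726) = (-2628255 + 5830*(-139))*(-4730993) = (-2628255 - 810370)*(-4730993) = -3438625*(-4730993) = 16268110804625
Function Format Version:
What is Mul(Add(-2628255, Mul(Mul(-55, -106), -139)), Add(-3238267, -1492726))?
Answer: 16268110804625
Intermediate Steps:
Mul(Add(-2628255, Mul(Mul(-55, -106), -139)), Add(-3238267, -1492726)) = Mul(Add(-2628255, Mul(5830, -139)), -4730993) = Mul(Add(-2628255, -810370), -4730993) = Mul(-3438625, -4730993) = 16268110804625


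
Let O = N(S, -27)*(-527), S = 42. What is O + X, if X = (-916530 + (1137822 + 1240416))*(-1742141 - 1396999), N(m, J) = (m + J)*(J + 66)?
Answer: -4588506359415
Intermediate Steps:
N(m, J) = (66 + J)*(J + m) (N(m, J) = (J + m)*(66 + J) = (66 + J)*(J + m))
X = -4588506051120 (X = (-916530 + 2378238)*(-3139140) = 1461708*(-3139140) = -4588506051120)
O = -308295 (O = ((-27)² + 66*(-27) + 66*42 - 27*42)*(-527) = (729 - 1782 + 2772 - 1134)*(-527) = 585*(-527) = -308295)
O + X = -308295 - 4588506051120 = -4588506359415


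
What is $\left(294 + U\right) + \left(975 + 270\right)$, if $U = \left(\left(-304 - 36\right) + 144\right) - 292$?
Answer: $1051$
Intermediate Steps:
$U = -488$ ($U = \left(-340 + 144\right) - 292 = -196 - 292 = -488$)
$\left(294 + U\right) + \left(975 + 270\right) = \left(294 - 488\right) + \left(975 + 270\right) = -194 + 1245 = 1051$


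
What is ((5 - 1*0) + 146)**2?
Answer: 22801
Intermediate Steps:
((5 - 1*0) + 146)**2 = ((5 + 0) + 146)**2 = (5 + 146)**2 = 151**2 = 22801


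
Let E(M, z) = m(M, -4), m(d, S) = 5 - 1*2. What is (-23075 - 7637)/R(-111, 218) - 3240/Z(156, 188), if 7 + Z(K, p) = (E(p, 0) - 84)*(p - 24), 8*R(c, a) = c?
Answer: 3265905176/1475301 ≈ 2213.7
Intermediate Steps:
m(d, S) = 3 (m(d, S) = 5 - 2 = 3)
E(M, z) = 3
R(c, a) = c/8
Z(K, p) = 1937 - 81*p (Z(K, p) = -7 + (3 - 84)*(p - 24) = -7 - 81*(-24 + p) = -7 + (1944 - 81*p) = 1937 - 81*p)
(-23075 - 7637)/R(-111, 218) - 3240/Z(156, 188) = (-23075 - 7637)/(((⅛)*(-111))) - 3240/(1937 - 81*188) = -30712/(-111/8) - 3240/(1937 - 15228) = -30712*(-8/111) - 3240/(-13291) = 245696/111 - 3240*(-1/13291) = 245696/111 + 3240/13291 = 3265905176/1475301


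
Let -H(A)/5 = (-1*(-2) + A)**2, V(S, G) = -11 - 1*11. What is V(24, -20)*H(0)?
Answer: 440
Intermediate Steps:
V(S, G) = -22 (V(S, G) = -11 - 11 = -22)
H(A) = -5*(2 + A)**2 (H(A) = -5*(-1*(-2) + A)**2 = -5*(2 + A)**2)
V(24, -20)*H(0) = -(-110)*(2 + 0)**2 = -(-110)*2**2 = -(-110)*4 = -22*(-20) = 440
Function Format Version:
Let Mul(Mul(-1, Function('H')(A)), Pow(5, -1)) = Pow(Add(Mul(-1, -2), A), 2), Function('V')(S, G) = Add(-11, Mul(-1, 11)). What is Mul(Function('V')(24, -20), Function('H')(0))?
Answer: 440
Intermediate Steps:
Function('V')(S, G) = -22 (Function('V')(S, G) = Add(-11, -11) = -22)
Function('H')(A) = Mul(-5, Pow(Add(2, A), 2)) (Function('H')(A) = Mul(-5, Pow(Add(Mul(-1, -2), A), 2)) = Mul(-5, Pow(Add(2, A), 2)))
Mul(Function('V')(24, -20), Function('H')(0)) = Mul(-22, Mul(-5, Pow(Add(2, 0), 2))) = Mul(-22, Mul(-5, Pow(2, 2))) = Mul(-22, Mul(-5, 4)) = Mul(-22, -20) = 440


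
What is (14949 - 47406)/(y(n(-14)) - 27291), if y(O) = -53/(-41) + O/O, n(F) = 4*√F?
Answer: 1330737/1118837 ≈ 1.1894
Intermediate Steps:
y(O) = 94/41 (y(O) = -53*(-1/41) + 1 = 53/41 + 1 = 94/41)
(14949 - 47406)/(y(n(-14)) - 27291) = (14949 - 47406)/(94/41 - 27291) = -32457/(-1118837/41) = -32457*(-41/1118837) = 1330737/1118837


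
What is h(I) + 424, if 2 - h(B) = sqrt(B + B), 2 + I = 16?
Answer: 426 - 2*sqrt(7) ≈ 420.71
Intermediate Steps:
I = 14 (I = -2 + 16 = 14)
h(B) = 2 - sqrt(2)*sqrt(B) (h(B) = 2 - sqrt(B + B) = 2 - sqrt(2*B) = 2 - sqrt(2)*sqrt(B))
h(I) + 424 = (2 - sqrt(2)*sqrt(14)) + 424 = (2 - 2*sqrt(7)) + 424 = 426 - 2*sqrt(7)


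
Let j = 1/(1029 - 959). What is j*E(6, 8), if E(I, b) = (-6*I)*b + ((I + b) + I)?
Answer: -134/35 ≈ -3.8286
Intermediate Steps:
E(I, b) = b + 2*I - 6*I*b (E(I, b) = -6*I*b + (b + 2*I) = b + 2*I - 6*I*b)
j = 1/70 ≈ 0.014286
j*E(6, 8) = (8 + 2*6 - 6*6*8)/70 = (8 + 12 - 288)/70 = (1/70)*(-268) = -134/35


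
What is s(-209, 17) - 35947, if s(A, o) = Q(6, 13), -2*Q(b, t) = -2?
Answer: -35946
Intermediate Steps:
Q(b, t) = 1 (Q(b, t) = -½*(-2) = 1)
s(A, o) = 1
s(-209, 17) - 35947 = 1 - 35947 = -35946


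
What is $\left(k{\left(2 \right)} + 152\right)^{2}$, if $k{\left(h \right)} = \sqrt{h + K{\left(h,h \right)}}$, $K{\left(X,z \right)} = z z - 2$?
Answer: $23716$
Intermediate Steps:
$K{\left(X,z \right)} = -2 + z^{2}$ ($K{\left(X,z \right)} = z^{2} - 2 = -2 + z^{2}$)
$k{\left(h \right)} = \sqrt{-2 + h + h^{2}}$ ($k{\left(h \right)} = \sqrt{h + \left(-2 + h^{2}\right)} = \sqrt{-2 + h + h^{2}}$)
$\left(k{\left(2 \right)} + 152\right)^{2} = \left(\sqrt{-2 + 2 + 2^{2}} + 152\right)^{2} = \left(\sqrt{-2 + 2 + 4} + 152\right)^{2} = \left(\sqrt{4} + 152\right)^{2} = \left(2 + 152\right)^{2} = 154^{2} = 23716$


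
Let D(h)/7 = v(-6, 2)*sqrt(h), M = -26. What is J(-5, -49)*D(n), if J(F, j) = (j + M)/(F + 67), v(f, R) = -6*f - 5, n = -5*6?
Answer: -525*I*sqrt(30)/2 ≈ -1437.8*I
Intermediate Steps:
n = -30
v(f, R) = -5 - 6*f
D(h) = 217*sqrt(h) (D(h) = 7*((-5 - 6*(-6))*sqrt(h)) = 7*((-5 + 36)*sqrt(h)) = 7*(31*sqrt(h)) = 217*sqrt(h))
J(F, j) = (-26 + j)/(67 + F) (J(F, j) = (j - 26)/(F + 67) = (-26 + j)/(67 + F))
J(-5, -49)*D(n) = ((-26 - 49)/(67 - 5))*(217*sqrt(-30)) = (-75/62)*(217*(I*sqrt(30))) = ((1/62)*(-75))*(217*I*sqrt(30)) = -525*I*sqrt(30)/2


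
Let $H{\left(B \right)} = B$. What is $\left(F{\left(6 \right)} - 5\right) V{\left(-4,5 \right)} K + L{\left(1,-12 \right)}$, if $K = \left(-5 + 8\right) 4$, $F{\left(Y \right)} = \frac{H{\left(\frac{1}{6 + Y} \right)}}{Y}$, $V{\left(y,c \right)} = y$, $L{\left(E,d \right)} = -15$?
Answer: $\frac{673}{3} \approx 224.33$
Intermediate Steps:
$F{\left(Y \right)} = \frac{1}{Y \left(6 + Y\right)}$ ($F{\left(Y \right)} = \frac{1}{\left(6 + Y\right) Y} = \frac{1}{Y \left(6 + Y\right)}$)
$K = 12$ ($K = 3 \cdot 4 = 12$)
$\left(F{\left(6 \right)} - 5\right) V{\left(-4,5 \right)} K + L{\left(1,-12 \right)} = \left(\frac{1}{6 \left(6 + 6\right)} - 5\right) \left(-4\right) 12 - 15 = \left(\frac{1}{6 \cdot 12} - 5\right) \left(-4\right) 12 - 15 = \left(\frac{1}{6} \cdot \frac{1}{12} - 5\right) \left(-4\right) 12 - 15 = \left(\frac{1}{72} - 5\right) \left(-4\right) 12 - 15 = \left(- \frac{359}{72}\right) \left(-4\right) 12 - 15 = \frac{359}{18} \cdot 12 - 15 = \frac{718}{3} - 15 = \frac{673}{3}$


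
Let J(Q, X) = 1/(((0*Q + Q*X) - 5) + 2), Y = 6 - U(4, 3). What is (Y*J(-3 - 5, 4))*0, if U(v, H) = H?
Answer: 0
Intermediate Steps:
Y = 3 (Y = 6 - 1*3 = 6 - 3 = 3)
J(Q, X) = 1/(-3 + Q*X) (J(Q, X) = 1/(((0 + Q*X) - 5) + 2) = 1/((Q*X - 5) + 2) = 1/((-5 + Q*X) + 2) = 1/(-3 + Q*X))
(Y*J(-3 - 5, 4))*0 = (3/(-3 + (-3 - 5)*4))*0 = (3/(-3 - 8*4))*0 = (3/(-3 - 32))*0 = (3/(-35))*0 = (3*(-1/35))*0 = -3/35*0 = 0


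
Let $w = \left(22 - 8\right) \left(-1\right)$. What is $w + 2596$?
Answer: $2582$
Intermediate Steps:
$w = -14$ ($w = 14 \left(-1\right) = -14$)
$w + 2596 = -14 + 2596 = 2582$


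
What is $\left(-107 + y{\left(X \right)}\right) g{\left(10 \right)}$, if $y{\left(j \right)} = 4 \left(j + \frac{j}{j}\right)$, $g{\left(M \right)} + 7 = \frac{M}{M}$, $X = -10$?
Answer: $858$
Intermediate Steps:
$g{\left(M \right)} = -6$ ($g{\left(M \right)} = -7 + \frac{M}{M} = -7 + 1 = -6$)
$y{\left(j \right)} = 4 + 4 j$ ($y{\left(j \right)} = 4 \left(j + 1\right) = 4 \left(1 + j\right) = 4 + 4 j$)
$\left(-107 + y{\left(X \right)}\right) g{\left(10 \right)} = \left(-107 + \left(4 + 4 \left(-10\right)\right)\right) \left(-6\right) = \left(-107 + \left(4 - 40\right)\right) \left(-6\right) = \left(-107 - 36\right) \left(-6\right) = \left(-143\right) \left(-6\right) = 858$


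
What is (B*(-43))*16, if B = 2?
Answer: -1376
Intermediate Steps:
(B*(-43))*16 = (2*(-43))*16 = -86*16 = -1376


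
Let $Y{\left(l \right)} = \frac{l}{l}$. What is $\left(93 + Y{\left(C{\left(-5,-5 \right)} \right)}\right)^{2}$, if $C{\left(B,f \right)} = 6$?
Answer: $8836$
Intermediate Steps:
$Y{\left(l \right)} = 1$
$\left(93 + Y{\left(C{\left(-5,-5 \right)} \right)}\right)^{2} = \left(93 + 1\right)^{2} = 94^{2} = 8836$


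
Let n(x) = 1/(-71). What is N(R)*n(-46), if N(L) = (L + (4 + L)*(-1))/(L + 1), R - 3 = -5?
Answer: -4/71 ≈ -0.056338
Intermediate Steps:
n(x) = -1/71
R = -2 (R = 3 - 5 = -2)
N(L) = -4/(1 + L) (N(L) = (L + (-4 - L))/(1 + L) = -4/(1 + L))
N(R)*n(-46) = -4/(1 - 2)*(-1/71) = -4/(-1)*(-1/71) = -4*(-1)*(-1/71) = 4*(-1/71) = -4/71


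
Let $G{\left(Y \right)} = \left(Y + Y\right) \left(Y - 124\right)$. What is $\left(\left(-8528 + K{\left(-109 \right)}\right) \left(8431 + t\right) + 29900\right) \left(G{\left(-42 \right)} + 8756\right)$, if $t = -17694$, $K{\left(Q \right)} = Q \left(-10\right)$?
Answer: $1564667733800$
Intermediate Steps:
$K{\left(Q \right)} = - 10 Q$
$G{\left(Y \right)} = 2 Y \left(-124 + Y\right)$
$\left(\left(-8528 + K{\left(-109 \right)}\right) \left(8431 + t\right) + 29900\right) \left(G{\left(-42 \right)} + 8756\right) = \left(\left(-8528 - -1090\right) \left(8431 - 17694\right) + 29900\right) \left(2 \left(-42\right) \left(-124 - 42\right) + 8756\right) = \left(\left(-8528 + 1090\right) \left(-9263\right) + 29900\right) \left(2 \left(-42\right) \left(-166\right) + 8756\right) = \left(\left(-7438\right) \left(-9263\right) + 29900\right) \left(13944 + 8756\right) = \left(68898194 + 29900\right) 22700 = 68928094 \cdot 22700 = 1564667733800$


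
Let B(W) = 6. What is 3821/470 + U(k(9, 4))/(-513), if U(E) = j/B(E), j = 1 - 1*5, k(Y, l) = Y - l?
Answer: 5881459/723330 ≈ 8.1311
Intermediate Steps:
j = -4 (j = 1 - 5 = -4)
U(E) = -⅔ (U(E) = -4/6 = -4*⅙ = -⅔)
3821/470 + U(k(9, 4))/(-513) = 3821/470 - ⅔/(-513) = 3821*(1/470) - ⅔*(-1/513) = 3821/470 + 2/1539 = 5881459/723330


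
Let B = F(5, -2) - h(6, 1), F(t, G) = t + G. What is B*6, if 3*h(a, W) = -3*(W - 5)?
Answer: -6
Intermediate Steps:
F(t, G) = G + t
h(a, W) = 5 - W (h(a, W) = (-3*(W - 5))/3 = (-3*(-5 + W))/3 = (15 - 3*W)/3 = 5 - W)
B = -1 (B = (-2 + 5) - (5 - 1*1) = 3 - (5 - 1) = 3 - 1*4 = 3 - 4 = -1)
B*6 = -1*6 = -6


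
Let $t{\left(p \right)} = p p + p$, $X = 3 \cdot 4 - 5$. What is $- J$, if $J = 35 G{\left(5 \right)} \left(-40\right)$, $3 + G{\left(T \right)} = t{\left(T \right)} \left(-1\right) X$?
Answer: $-298200$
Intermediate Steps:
$X = 7$ ($X = 12 - 5 = 7$)
$t{\left(p \right)} = p + p^{2}$ ($t{\left(p \right)} = p^{2} + p = p + p^{2}$)
$G{\left(T \right)} = -3 - 7 T \left(1 + T\right)$ ($G{\left(T \right)} = -3 + T \left(1 + T\right) \left(-1\right) 7 = -3 + - T \left(1 + T\right) 7 = -3 - 7 T \left(1 + T\right)$)
$J = 298200$ ($J = 35 \left(-3 - 35 \left(1 + 5\right)\right) \left(-40\right) = 35 \left(-3 - 35 \cdot 6\right) \left(-40\right) = 35 \left(-3 - 210\right) \left(-40\right) = 35 \left(-213\right) \left(-40\right) = \left(-7455\right) \left(-40\right) = 298200$)
$- J = \left(-1\right) 298200 = -298200$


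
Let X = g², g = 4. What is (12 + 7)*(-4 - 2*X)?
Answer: -684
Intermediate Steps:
X = 16 (X = 4² = 16)
(12 + 7)*(-4 - 2*X) = (12 + 7)*(-4 - 2*16) = 19*(-4 - 32) = 19*(-36) = -684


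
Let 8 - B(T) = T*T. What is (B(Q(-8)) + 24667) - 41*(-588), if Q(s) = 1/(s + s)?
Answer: 12488447/256 ≈ 48783.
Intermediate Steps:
Q(s) = 1/(2*s)
B(T) = 8 - T² (B(T) = 8 - T*T = 8 - T²)
(B(Q(-8)) + 24667) - 41*(-588) = ((8 - ((½)/(-8))²) + 24667) - 41*(-588) = ((8 - ((½)*(-⅛))²) + 24667) + 24108 = ((8 - (-1/16)²) + 24667) + 24108 = ((8 - 1*1/256) + 24667) + 24108 = ((8 - 1/256) + 24667) + 24108 = (2047/256 + 24667) + 24108 = 6316799/256 + 24108 = 12488447/256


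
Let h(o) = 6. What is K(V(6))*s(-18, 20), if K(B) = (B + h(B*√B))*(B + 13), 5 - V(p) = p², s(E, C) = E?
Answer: -8100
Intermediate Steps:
V(p) = 5 - p²
K(B) = (6 + B)*(13 + B) (K(B) = (B + 6)*(B + 13) = (6 + B)*(13 + B))
K(V(6))*s(-18, 20) = (78 + (5 - 1*6²)² + 19*(5 - 1*6²))*(-18) = (78 + (5 - 1*36)² + 19*(5 - 1*36))*(-18) = (78 + (5 - 36)² + 19*(5 - 36))*(-18) = (78 + (-31)² + 19*(-31))*(-18) = (78 + 961 - 589)*(-18) = 450*(-18) = -8100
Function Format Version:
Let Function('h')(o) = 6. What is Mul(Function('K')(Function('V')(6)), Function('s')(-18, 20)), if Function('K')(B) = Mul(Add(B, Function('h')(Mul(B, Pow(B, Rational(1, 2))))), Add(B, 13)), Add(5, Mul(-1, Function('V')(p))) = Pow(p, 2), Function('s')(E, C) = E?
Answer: -8100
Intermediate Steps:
Function('V')(p) = Add(5, Mul(-1, Pow(p, 2)))
Function('K')(B) = Mul(Add(6, B), Add(13, B)) (Function('K')(B) = Mul(Add(B, 6), Add(B, 13)) = Mul(Add(6, B), Add(13, B)))
Mul(Function('K')(Function('V')(6)), Function('s')(-18, 20)) = Mul(Add(78, Pow(Add(5, Mul(-1, Pow(6, 2))), 2), Mul(19, Add(5, Mul(-1, Pow(6, 2))))), -18) = Mul(Add(78, Pow(Add(5, Mul(-1, 36)), 2), Mul(19, Add(5, Mul(-1, 36)))), -18) = Mul(Add(78, Pow(Add(5, -36), 2), Mul(19, Add(5, -36))), -18) = Mul(Add(78, Pow(-31, 2), Mul(19, -31)), -18) = Mul(Add(78, 961, -589), -18) = Mul(450, -18) = -8100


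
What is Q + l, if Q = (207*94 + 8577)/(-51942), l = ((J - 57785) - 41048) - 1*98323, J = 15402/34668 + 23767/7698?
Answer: -12652461342256249/64175847318 ≈ -1.9715e+5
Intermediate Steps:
J = 13090541/3706587 (J = 15402*(1/34668) + 23767*(1/7698) = 2567/5778 + 23767/7698 = 13090541/3706587 ≈ 3.5317)
l = -730762776031/3706587 (l = ((13090541/3706587 - 57785) - 41048) - 1*98323 = (-214172039254/3706587 - 41048) - 98323 = -366320022430/3706587 - 98323 = -730762776031/3706587 ≈ -1.9715e+5)
Q = -9345/17314 (Q = (19458 + 8577)*(-1/51942) = 28035*(-1/51942) = -9345/17314 ≈ -0.53974)
Q + l = -9345/17314 - 730762776031/3706587 = -12652461342256249/64175847318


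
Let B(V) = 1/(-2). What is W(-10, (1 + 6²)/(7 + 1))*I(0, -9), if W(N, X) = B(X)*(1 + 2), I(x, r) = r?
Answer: 27/2 ≈ 13.500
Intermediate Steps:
B(V) = -½
W(N, X) = -3/2 (W(N, X) = -(1 + 2)/2 = -½*3 = -3/2)
W(-10, (1 + 6²)/(7 + 1))*I(0, -9) = -3/2*(-9) = 27/2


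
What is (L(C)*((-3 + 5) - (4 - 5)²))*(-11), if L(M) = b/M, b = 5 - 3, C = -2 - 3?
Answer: 22/5 ≈ 4.4000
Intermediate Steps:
C = -5
b = 2
L(M) = 2/M
(L(C)*((-3 + 5) - (4 - 5)²))*(-11) = ((2/(-5))*((-3 + 5) - (4 - 5)²))*(-11) = ((2*(-⅕))*(2 - 1*(-1)²))*(-11) = -2*(2 - 1*1)/5*(-11) = -2*(2 - 1)/5*(-11) = -⅖*1*(-11) = -⅖*(-11) = 22/5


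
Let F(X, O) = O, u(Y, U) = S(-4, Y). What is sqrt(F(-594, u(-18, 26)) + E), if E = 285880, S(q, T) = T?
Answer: sqrt(285862) ≈ 534.66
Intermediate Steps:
u(Y, U) = Y
sqrt(F(-594, u(-18, 26)) + E) = sqrt(-18 + 285880) = sqrt(285862)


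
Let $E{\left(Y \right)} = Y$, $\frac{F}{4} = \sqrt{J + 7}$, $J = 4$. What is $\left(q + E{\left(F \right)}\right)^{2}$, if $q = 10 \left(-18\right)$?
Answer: $32576 - 1440 \sqrt{11} \approx 27800.0$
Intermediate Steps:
$q = -180$
$F = 4 \sqrt{11}$ ($F = 4 \sqrt{4 + 7} = 4 \sqrt{11} \approx 13.266$)
$\left(q + E{\left(F \right)}\right)^{2} = \left(-180 + 4 \sqrt{11}\right)^{2}$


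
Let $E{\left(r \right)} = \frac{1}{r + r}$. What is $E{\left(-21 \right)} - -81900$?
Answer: $\frac{3439799}{42} \approx 81900.0$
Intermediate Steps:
$E{\left(r \right)} = \frac{1}{2 r}$
$E{\left(-21 \right)} - -81900 = \frac{1}{2 \left(-21\right)} - -81900 = \frac{1}{2} \left(- \frac{1}{21}\right) + 81900 = - \frac{1}{42} + 81900 = \frac{3439799}{42}$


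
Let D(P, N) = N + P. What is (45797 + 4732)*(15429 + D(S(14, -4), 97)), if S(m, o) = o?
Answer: 784311138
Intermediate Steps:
(45797 + 4732)*(15429 + D(S(14, -4), 97)) = (45797 + 4732)*(15429 + (97 - 4)) = 50529*(15429 + 93) = 50529*15522 = 784311138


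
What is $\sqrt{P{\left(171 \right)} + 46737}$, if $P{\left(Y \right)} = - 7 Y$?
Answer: $6 \sqrt{1265} \approx 213.4$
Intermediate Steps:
$\sqrt{P{\left(171 \right)} + 46737} = \sqrt{\left(-7\right) 171 + 46737} = \sqrt{-1197 + 46737} = \sqrt{45540} = 6 \sqrt{1265}$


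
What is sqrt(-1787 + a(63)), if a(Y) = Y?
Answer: 2*I*sqrt(431) ≈ 41.521*I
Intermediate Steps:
sqrt(-1787 + a(63)) = sqrt(-1787 + 63) = sqrt(-1724) = 2*I*sqrt(431)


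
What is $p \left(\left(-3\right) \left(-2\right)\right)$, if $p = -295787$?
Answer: $-1774722$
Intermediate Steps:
$p \left(\left(-3\right) \left(-2\right)\right) = - 295787 \left(\left(-3\right) \left(-2\right)\right) = \left(-295787\right) 6 = -1774722$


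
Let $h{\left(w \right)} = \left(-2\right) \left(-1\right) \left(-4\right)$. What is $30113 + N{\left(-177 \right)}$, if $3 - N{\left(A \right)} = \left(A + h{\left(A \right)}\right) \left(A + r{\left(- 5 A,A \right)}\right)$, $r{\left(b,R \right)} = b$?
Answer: $161096$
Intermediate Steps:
$h{\left(w \right)} = -8$ ($h{\left(w \right)} = 2 \left(-4\right) = -8$)
$N{\left(A \right)} = 3 + 4 A \left(-8 + A\right)$ ($N{\left(A \right)} = 3 - \left(A - 8\right) \left(A - 5 A\right) = 3 - \left(-8 + A\right) \left(- 4 A\right) = 3 - - 4 A \left(-8 + A\right) = 3 + 4 A \left(-8 + A\right)$)
$30113 + N{\left(-177 \right)} = 30113 + \left(3 - -5664 + 4 \left(-177\right)^{2}\right) = 30113 + \left(3 + 5664 + 4 \cdot 31329\right) = 30113 + \left(3 + 5664 + 125316\right) = 30113 + 130983 = 161096$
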